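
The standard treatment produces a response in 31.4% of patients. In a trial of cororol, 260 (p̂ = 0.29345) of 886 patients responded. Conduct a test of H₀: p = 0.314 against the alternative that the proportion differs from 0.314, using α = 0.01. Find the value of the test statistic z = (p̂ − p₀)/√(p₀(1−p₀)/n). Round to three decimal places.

p̂ = 260/886 = 0.29345.
SE = √(p₀(1−p₀)/n) = √(0.2154/886) = 0.01559.
z = (0.29345 − 0.314)/0.01559 = -0.02055/0.01559 = -1.318.
Two-sided p-value ≈ 2·Φ(−1.318) = 0.1876. With α = 0.01, fail to reject H₀.

z = -1.318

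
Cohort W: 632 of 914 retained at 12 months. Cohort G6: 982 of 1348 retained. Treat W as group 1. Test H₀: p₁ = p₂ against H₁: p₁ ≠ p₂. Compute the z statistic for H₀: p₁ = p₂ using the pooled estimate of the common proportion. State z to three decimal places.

p̂₁ = 632/914 ≈ 0.69147, p̂₂ = 982/1348 ≈ 0.72849.
Pooled p̂ = (632+982)/(914+1348) = 1614/2262 = 0.71353.
SE = √(0.204406 × 0.00183593) = 0.01937.
z = (0.69147 − 0.72849)/0.01937 = -0.03702/0.01937 = -1.911.
p-value = 2·P(Z > 1.911) ≈ 0.0560.

z = -1.911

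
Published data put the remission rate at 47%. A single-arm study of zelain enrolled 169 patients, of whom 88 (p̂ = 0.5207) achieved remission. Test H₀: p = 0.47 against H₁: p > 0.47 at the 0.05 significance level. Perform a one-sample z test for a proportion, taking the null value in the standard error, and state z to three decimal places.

p̂ = 88/169 ≈ 0.52071.
Under H₀, SE = √(0.47·0.53/169) = √(0.00147396) = 0.03839.
z = (0.52071 − 0.47)/0.03839 = 0.05071/0.03839 = 1.321.
p-value = P(Z > 1.321) ≈ 0.0933. With α = 0.05, fail to reject H₀.

z = 1.321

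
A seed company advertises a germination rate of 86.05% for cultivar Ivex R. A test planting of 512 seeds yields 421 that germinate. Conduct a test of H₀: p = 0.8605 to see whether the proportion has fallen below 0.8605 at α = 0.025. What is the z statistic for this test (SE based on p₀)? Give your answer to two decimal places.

z = -2.50

p̂ = 421/512 = 0.8223.
Standard error under H₀: √(0.8605×0.1395/512) = 0.0153.
z = (0.8223 − 0.8605)/0.0153 = -0.0382/0.0153 = -2.50.
p-value = P(Z < -2.497) ≈ 0.0063. With α = 0.025, reject H₀.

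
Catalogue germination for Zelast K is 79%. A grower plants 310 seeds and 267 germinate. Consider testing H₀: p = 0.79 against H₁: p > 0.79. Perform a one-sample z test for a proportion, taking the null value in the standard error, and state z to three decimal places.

p̂ = 267/310 = 0.86129.
SE = √(p₀(1−p₀)/n) = √(0.1659/310) = 0.02313.
z = (0.86129 − 0.79)/0.02313 = 0.07129/0.02313 = 3.082.

z = 3.082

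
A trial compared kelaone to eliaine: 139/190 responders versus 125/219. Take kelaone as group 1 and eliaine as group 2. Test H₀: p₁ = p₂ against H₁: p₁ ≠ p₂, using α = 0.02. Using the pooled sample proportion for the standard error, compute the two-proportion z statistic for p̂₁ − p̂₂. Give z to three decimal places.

z = 3.391

p̂₁ = 139/190 = 0.731579, p̂₂ = 125/219 = 0.570776.
Pooled p̂ = (139+125)/(190+219) = 264/409 = 0.645477.
SE = √(p̂(1−p̂)(1/n₁+1/n₂)) = √(0.645477·0.354523·0.00982937) = √(0.00224932) = 0.047427.
z = (0.731579 − 0.570776)/0.047427 = 0.160803/0.047427 = 3.391.
Two-sided p-value ≈ 2·Φ(−3.391) = 0.0007. With α = 0.02, reject H₀.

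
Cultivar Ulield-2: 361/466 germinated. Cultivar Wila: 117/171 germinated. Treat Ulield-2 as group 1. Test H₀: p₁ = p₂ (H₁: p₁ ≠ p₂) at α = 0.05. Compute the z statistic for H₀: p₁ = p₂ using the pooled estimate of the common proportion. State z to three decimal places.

z = 2.338

p̂₁ = 361/466 ≈ 0.77468, p̂₂ = 117/171 ≈ 0.68421.
Pooled p̂ = (361+117)/(466+171) = 478/637 = 0.75039.
SE = √(0.187304 × 0.00799388) = 0.03869.
z = (0.77468 − 0.68421)/0.03869 = 0.09047/0.03869 = 2.338.
p-value = 2·P(Z > 2.338) ≈ 0.0194. With α = 0.05, reject H₀.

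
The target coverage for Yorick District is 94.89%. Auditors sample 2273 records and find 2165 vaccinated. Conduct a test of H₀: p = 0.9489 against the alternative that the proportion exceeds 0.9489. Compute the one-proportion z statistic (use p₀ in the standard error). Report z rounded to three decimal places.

p̂ = 2165/2273 ≈ 0.952486.
SE = √(p₀(1−p₀)/n) = √(0.048489/2273) = 0.004619.
z = (0.952486 − 0.9489)/0.004619 = 0.003586/0.004619 = 0.776.

z = 0.776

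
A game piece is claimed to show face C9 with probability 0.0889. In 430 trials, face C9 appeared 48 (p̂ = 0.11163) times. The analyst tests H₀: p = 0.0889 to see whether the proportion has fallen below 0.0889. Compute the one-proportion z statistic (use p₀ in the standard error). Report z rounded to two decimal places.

z = 1.66

p̂ = 48/430 = 0.1116.
Standard error under H₀: √(0.0889×0.9111/430) = 0.0137.
z = (0.1116 − 0.0889)/0.0137 = 0.0227/0.0137 = 1.66.
p-value = P(Z < 1.656) ≈ 0.9511.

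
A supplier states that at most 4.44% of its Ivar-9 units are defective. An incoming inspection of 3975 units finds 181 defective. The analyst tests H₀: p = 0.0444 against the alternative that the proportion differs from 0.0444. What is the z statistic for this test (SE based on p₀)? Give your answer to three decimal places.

p̂ = 181/3975 = 0.045535.
Standard error under H₀: √(0.0444×0.9556/3975) = 0.003267.
z = (0.045535 − 0.0444)/0.003267 = 0.001135/0.003267 = 0.347.
Two-sided p-value ≈ 2·Φ(−0.347) = 0.7284.

z = 0.347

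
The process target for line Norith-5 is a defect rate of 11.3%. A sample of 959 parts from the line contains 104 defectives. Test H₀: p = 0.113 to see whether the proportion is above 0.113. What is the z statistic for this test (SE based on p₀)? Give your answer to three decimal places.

p̂ = 104/959 ≈ 0.10845.
Standard error under H₀: √(0.113×0.887/959) = 0.01022.
z = (0.10845 − 0.113)/0.01022 = -0.00455/0.01022 = -0.445.
p-value = P(Z > -0.445) ≈ 0.6720.

z = -0.445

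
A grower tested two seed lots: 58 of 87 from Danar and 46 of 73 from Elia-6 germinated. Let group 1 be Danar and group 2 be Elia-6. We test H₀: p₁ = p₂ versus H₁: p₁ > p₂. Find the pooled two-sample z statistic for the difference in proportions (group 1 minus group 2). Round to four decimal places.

z = 0.4825

p̂₁ = 58/87 ≈ 0.666667, p̂₂ = 46/73 ≈ 0.630137.
Pooled p̂ = (58+46)/(87+73) = 104/160 = 0.650000.
SE = √(0.2275 × 0.0251929) = 0.075706.
z = (0.666667 − 0.630137)/0.075706 = 0.036530/0.075706 = 0.4825.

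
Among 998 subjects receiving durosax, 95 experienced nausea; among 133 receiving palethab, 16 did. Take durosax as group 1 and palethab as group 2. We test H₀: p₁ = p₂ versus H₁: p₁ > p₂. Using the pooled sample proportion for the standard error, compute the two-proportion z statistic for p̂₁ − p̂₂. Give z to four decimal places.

p̂₁ = 95/998 ≈ 0.095190, p̂₂ = 16/133 ≈ 0.120301.
Pooled p̂ = (95+16)/(998+133) = 111/1131 = 0.098143.
SE = √(0.0885111 × 0.0085208) = 0.027462.
z = (0.095190 − 0.120301)/0.027462 = -0.025111/0.027462 = -0.9144.
p-value = P(Z > -0.914) ≈ 0.8197.

z = -0.9144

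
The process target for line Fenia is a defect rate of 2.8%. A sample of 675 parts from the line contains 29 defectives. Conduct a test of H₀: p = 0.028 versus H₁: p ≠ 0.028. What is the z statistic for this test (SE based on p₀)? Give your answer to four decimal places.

z = 2.3564

p̂ = 29/675 ≈ 0.042963.
Standard error under H₀: √(0.028×0.972/675) = 0.006350.
z = (0.042963 − 0.028)/0.006350 = 0.014963/0.006350 = 2.3564.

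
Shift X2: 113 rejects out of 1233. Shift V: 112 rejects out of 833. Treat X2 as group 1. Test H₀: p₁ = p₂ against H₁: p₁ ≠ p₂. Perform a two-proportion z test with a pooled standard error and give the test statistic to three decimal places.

p̂₁ = 113/1233 ≈ 0.09165, p̂₂ = 112/833 ≈ 0.13445.
Pooled p̂ = (113+112)/(1233+833) = 225/2066 = 0.10891.
SE = √(0.0970456 × 0.00201151) = 0.01397.
z = (0.09165 − 0.13445)/0.01397 = -0.04280/0.01397 = -3.064.

z = -3.064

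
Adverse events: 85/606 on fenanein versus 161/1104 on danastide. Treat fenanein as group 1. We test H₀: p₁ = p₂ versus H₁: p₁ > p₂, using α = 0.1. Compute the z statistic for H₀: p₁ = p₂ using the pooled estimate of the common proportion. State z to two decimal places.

p̂₁ = 85/606 = 0.1403, p̂₂ = 161/1104 = 0.1458.
Pooled p̂ = (85+161)/(606+1104) = 246/1710 = 0.1439.
SE = √(0.123164 × 0.00255596) = 0.0177.
z = (0.1403 − 0.1458)/0.0177 = -0.0055/0.0177 = -0.31.
p-value = P(Z > -0.314) ≈ 0.6232; since p > α = 0.1, fail to reject H₀.

z = -0.31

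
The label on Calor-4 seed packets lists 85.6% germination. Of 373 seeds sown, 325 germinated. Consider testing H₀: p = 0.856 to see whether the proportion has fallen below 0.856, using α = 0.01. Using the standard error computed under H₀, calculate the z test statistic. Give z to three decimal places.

z = 0.842

p̂ = 325/373 ≈ 0.87131.
SE = √(p₀(1−p₀)/n) = √(0.12326/373) = 0.01818.
z = (0.87131 − 0.856)/0.01818 = 0.01531/0.01818 = 0.842.
p-value = P(Z < 0.842) ≈ 0.8002. With α = 0.01, fail to reject H₀.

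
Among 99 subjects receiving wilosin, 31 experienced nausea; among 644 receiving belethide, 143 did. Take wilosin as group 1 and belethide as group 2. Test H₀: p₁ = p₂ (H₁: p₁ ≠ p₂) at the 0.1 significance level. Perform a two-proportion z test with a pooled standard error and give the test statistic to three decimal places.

z = 1.992

p̂₁ = 31/99 ≈ 0.31313, p̂₂ = 143/644 ≈ 0.22205.
Pooled p̂ = (31+143)/(99+644) = 174/743 = 0.23419.
SE = √(0.179343 × 0.0116538) = 0.04572.
z = (0.31313 − 0.22205)/0.04572 = 0.09108/0.04572 = 1.992.
Two-sided p-value ≈ 2·Φ(−1.992) = 0.0463, so at α = 0.1 we reject H₀.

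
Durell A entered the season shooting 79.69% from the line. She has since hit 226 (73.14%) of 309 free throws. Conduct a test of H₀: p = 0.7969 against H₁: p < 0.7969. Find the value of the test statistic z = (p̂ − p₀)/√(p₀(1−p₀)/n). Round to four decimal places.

z = -2.8623

p̂ = 226/309 ≈ 0.7313916.
SE = √(p₀(1−p₀)/n) = √(0.16185/309) = 0.0228864.
z = (0.7313916 − 0.7969)/0.0228864 = -0.0655084/0.0228864 = -2.8623.
p-value = P(Z < -2.862) ≈ 0.0021.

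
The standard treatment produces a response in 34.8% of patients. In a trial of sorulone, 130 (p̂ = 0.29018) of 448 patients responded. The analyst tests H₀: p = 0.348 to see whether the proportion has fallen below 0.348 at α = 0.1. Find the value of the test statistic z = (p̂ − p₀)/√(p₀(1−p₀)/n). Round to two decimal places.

z = -2.57

p̂ = 130/448 ≈ 0.2902.
Standard error under H₀: √(0.348×0.652/448) = 0.0225.
z = (0.2902 − 0.348)/0.0225 = -0.0578/0.0225 = -2.57.
p-value = P(Z < -2.569) ≈ 0.0051, so at α = 0.1 we reject H₀.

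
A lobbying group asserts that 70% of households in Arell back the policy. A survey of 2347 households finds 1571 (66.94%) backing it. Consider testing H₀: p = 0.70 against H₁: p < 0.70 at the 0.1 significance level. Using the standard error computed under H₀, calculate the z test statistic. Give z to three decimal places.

p̂ = 1571/2347 ≈ 0.669365.
SE = √(p₀(1−p₀)/n) = √(0.21/2347) = 0.009459.
z = (0.669365 − 0.7)/0.009459 = -0.030635/0.009459 = -3.239.
p-value = P(Z < -3.239) ≈ 0.0006; since p < α = 0.1, reject H₀.

z = -3.239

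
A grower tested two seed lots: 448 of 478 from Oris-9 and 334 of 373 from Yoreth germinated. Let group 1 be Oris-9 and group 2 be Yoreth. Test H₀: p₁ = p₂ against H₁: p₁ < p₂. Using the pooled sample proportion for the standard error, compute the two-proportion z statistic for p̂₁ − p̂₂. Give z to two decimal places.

z = 2.22

p̂₁ = 448/478 ≈ 0.93724, p̂₂ = 334/373 ≈ 0.89544.
Pooled p̂ = (448+334)/(478+373) = 782/851 = 0.91892.
SE = √(0.0745069 × 0.00477302) = 0.01886.
z = (0.93724 − 0.89544)/0.01886 = 0.04180/0.01886 = 2.22.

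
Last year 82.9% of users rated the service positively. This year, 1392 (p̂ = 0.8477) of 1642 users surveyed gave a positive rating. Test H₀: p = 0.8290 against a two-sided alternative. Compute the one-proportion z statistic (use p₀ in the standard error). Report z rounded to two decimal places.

z = 2.02

p̂ = 1392/1642 = 0.84775.
SE = √(p₀(1−p₀)/n) = √(0.14176/1642) = 0.00929.
z = (0.84775 − 0.829)/0.00929 = 0.01875/0.00929 = 2.02.
Two-sided p-value ≈ 2·Φ(−2.018) = 0.0436.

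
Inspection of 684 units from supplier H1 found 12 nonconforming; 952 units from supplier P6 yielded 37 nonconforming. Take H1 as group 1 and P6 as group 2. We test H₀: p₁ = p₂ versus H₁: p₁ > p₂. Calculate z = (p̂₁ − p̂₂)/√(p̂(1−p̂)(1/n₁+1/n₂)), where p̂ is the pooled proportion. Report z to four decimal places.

z = -2.4956

p̂₁ = 12/684 = 0.017544, p̂₂ = 37/952 = 0.038866.
Pooled p̂ = (12+37)/(684+952) = 49/1636 = 0.029951.
SE = √(0.029054 × 0.00251241) = 0.008544.
z = (0.017544 − 0.038866)/0.008544 = -0.021322/0.008544 = -2.4956.
p-value = P(Z > -2.496) ≈ 0.9937.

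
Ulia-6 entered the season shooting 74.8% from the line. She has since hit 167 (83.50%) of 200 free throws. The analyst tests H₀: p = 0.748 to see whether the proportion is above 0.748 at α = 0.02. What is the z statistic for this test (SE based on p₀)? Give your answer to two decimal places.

z = 2.83

p̂ = 167/200 = 0.8350.
SE = √(p₀(1−p₀)/n) = √(0.1885/200) = 0.0307.
z = (0.8350 − 0.748)/0.0307 = 0.0870/0.0307 = 2.83.
p-value = P(Z > 2.834) ≈ 0.0023; since p < α = 0.02, reject H₀.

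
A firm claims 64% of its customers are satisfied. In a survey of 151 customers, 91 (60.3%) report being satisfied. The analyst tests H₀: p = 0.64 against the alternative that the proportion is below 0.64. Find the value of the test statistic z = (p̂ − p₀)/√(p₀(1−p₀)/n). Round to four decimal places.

p̂ = 91/151 ≈ 0.602649.
Standard error under H₀: √(0.64×0.36/151) = 0.039062.
z = (0.602649 − 0.64)/0.039062 = -0.037351/0.039062 = -0.9562.

z = -0.9562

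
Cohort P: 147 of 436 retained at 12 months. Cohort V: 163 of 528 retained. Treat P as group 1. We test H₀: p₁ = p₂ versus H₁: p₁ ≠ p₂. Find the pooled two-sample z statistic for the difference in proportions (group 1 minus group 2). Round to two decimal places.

z = 0.94

p̂₁ = 147/436 = 0.3372, p̂₂ = 163/528 = 0.3087.
Pooled p̂ = (147+163)/(436+528) = 310/964 = 0.3216.
SE = √(p̂(1−p̂)(1/n₁+1/n₂)) = √(0.3216·0.6784·0.00418752) = √(0.00091357) = 0.0302.
z = (0.3372 − 0.3087)/0.0302 = 0.0285/0.0302 = 0.94.
p-value = 2·P(Z > 0.941) ≈ 0.3467.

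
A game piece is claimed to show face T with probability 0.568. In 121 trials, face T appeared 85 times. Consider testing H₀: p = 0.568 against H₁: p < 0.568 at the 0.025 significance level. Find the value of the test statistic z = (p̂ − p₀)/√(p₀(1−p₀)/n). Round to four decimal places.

z = 2.9863

p̂ = 85/121 = 0.702479.
Under H₀, SE = √(0.568·0.432/121) = √(0.0020279) = 0.045032.
z = (0.702479 − 0.568)/0.045032 = 0.134479/0.045032 = 2.9863.
p-value = P(Z < 2.986) ≈ 0.9986, so at α = 0.025 we fail to reject H₀.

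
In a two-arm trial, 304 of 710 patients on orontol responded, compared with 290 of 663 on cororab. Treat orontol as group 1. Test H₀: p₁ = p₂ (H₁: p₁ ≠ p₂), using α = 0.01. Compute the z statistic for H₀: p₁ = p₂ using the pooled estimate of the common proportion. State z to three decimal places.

p̂₁ = 304/710 = 0.42817, p̂₂ = 290/663 = 0.43741.
Pooled p̂ = (304+290)/(710+663) = 594/1373 = 0.43263.
SE = √(p̂(1−p̂)(1/n₁+1/n₂)) = √(0.43263·0.56737·0.00291675) = √(0.000715948) = 0.02676.
z = (0.42817 − 0.43741)/0.02676 = -0.00924/0.02676 = -0.345.
p-value = 2·P(Z > 0.345) ≈ 0.7299. With α = 0.01, fail to reject H₀.

z = -0.345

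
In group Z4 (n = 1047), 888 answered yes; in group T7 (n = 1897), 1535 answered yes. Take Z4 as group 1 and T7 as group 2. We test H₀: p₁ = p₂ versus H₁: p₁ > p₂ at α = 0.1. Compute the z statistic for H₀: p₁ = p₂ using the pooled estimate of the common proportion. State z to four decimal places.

z = 2.6519

p̂₁ = 888/1047 = 0.8481375, p̂₂ = 1535/1897 = 0.8091724.
Pooled p̂ = (888+1535)/(1047+1897) = 2423/2944 = 0.8230299.
SE = √(p̂(1−p̂)(1/n₁+1/n₂)) = √(0.8230299·0.1769701·0.00148226) = √(0.000215893) = 0.0146933.
z = (0.8481375 − 0.8091724)/0.0146933 = 0.0389651/0.0146933 = 2.6519.
p-value = P(Z > 2.652) ≈ 0.0040; since p < α = 0.1, reject H₀.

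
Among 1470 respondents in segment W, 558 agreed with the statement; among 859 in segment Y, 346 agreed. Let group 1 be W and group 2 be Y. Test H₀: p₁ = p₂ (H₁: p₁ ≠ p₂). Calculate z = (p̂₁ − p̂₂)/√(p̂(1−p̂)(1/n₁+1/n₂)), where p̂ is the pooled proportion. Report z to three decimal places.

p̂₁ = 558/1470 ≈ 0.379592, p̂₂ = 346/859 ≈ 0.402794.
Pooled p̂ = (558+346)/(1470+859) = 904/2329 = 0.388149.
SE = √(p̂(1−p̂)(1/n₁+1/n₂)) = √(0.388149·0.611851·0.00184442) = √(0.000438029) = 0.020929.
z = (0.379592 − 0.402794)/0.020929 = -0.023202/0.020929 = -1.109.

z = -1.109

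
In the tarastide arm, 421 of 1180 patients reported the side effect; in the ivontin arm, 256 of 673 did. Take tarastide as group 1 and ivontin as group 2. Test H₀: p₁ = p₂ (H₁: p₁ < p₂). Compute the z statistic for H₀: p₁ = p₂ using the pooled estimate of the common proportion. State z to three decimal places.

p̂₁ = 421/1180 ≈ 0.35678, p̂₂ = 256/673 ≈ 0.38039.
Pooled p̂ = (421+256)/(1180+673) = 677/1853 = 0.36535.
SE = √(0.23187 × 0.00233334) = 0.02326.
z = (0.35678 − 0.38039)/0.02326 = -0.02361/0.02326 = -1.015.

z = -1.015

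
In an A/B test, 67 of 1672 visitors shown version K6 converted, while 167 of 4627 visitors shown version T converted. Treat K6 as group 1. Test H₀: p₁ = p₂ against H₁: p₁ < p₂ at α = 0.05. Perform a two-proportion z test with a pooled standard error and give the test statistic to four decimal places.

z = 0.7374

p̂₁ = 67/1672 = 0.0400718, p̂₂ = 167/4627 = 0.0360925.
Pooled p̂ = (67+167)/(1672+4627) = 234/6299 = 0.0371488.
SE = √(0.0357687 × 0.000814209) = 0.0053966.
z = (0.0400718 − 0.0360925)/0.0053966 = 0.0039793/0.0053966 = 0.7374.
p-value = P(Z < 0.737) ≈ 0.7696. With α = 0.05, fail to reject H₀.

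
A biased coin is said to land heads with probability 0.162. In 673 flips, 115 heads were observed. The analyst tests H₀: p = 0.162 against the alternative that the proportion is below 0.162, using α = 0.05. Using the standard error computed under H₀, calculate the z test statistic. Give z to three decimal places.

p̂ = 115/673 = 0.17088.
SE = √(p₀(1−p₀)/n) = √(0.13576/673) = 0.01420.
z = (0.17088 − 0.162)/0.01420 = 0.00888/0.01420 = 0.625.
p-value = P(Z < 0.625) ≈ 0.7340. With α = 0.05, fail to reject H₀.

z = 0.625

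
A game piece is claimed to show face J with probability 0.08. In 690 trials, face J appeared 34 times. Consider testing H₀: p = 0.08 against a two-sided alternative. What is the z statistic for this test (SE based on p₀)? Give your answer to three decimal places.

z = -2.975

p̂ = 34/690 = 0.049275.
Under H₀, SE = √(0.08·0.92/690) = √(0.000106667) = 0.010328.
z = (0.049275 − 0.08)/0.010328 = -0.030725/0.010328 = -2.975.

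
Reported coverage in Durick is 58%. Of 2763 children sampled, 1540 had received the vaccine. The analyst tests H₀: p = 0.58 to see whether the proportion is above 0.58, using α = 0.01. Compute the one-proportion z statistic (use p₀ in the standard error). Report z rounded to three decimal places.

z = -2.411

p̂ = 1540/2763 ≈ 0.557365.
Under H₀, SE = √(0.58·0.42/2763) = √(8.8165e-05) = 0.009390.
z = (0.557365 − 0.58)/0.009390 = -0.022635/0.009390 = -2.411.
p-value = P(Z > -2.411) ≈ 0.9920; since p > α = 0.01, fail to reject H₀.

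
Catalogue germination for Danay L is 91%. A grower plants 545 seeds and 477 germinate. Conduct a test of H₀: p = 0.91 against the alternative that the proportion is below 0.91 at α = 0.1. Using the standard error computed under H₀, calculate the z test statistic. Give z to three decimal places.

p̂ = 477/545 ≈ 0.87523.
Standard error under H₀: √(0.91×0.09/545) = 0.01226.
z = (0.87523 − 0.91)/0.01226 = -0.03477/0.01226 = -2.836.
p-value = P(Z < -2.836) ≈ 0.0023; since p < α = 0.1, reject H₀.

z = -2.836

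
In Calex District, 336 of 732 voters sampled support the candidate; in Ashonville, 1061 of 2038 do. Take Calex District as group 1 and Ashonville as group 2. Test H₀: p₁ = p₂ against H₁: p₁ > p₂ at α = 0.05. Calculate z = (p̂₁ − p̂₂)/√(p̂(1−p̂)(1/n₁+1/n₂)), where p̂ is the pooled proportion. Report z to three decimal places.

z = -2.859

p̂₁ = 336/732 ≈ 0.45902, p̂₂ = 1061/2038 ≈ 0.52061.
Pooled p̂ = (336+1061)/(732+2038) = 1397/2770 = 0.50433.
SE = √(p̂(1−p̂)(1/n₁+1/n₂)) = √(0.50433·0.49567·0.0018568) = √(0.000464164) = 0.02154.
z = (0.45902 − 0.52061)/0.02154 = -0.06159/0.02154 = -2.859.
p-value = P(Z > -2.859) ≈ 0.9979. With α = 0.05, fail to reject H₀.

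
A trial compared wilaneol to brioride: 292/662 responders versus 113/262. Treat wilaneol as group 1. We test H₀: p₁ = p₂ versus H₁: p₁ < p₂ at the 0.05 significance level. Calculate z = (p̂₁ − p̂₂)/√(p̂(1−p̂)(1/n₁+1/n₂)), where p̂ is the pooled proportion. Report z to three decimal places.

z = 0.270

p̂₁ = 292/662 ≈ 0.44109, p̂₂ = 113/262 ≈ 0.43130.
Pooled p̂ = (292+113)/(662+262) = 405/924 = 0.43831.
SE = √(0.246195 × 0.00532737) = 0.03622.
z = (0.44109 − 0.43130)/0.03622 = 0.00979/0.03622 = 0.270.
p-value = P(Z < 0.270) ≈ 0.6065, so at α = 0.05 we fail to reject H₀.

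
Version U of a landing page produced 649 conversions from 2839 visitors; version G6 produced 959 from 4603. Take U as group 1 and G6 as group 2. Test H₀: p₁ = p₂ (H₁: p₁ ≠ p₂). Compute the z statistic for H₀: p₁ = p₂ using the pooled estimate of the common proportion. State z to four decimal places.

z = 2.0627

p̂₁ = 649/2839 = 0.228602, p̂₂ = 959/4603 = 0.208342.
Pooled p̂ = (649+959)/(2839+4603) = 1608/7442 = 0.216071.
SE = √(p̂(1−p̂)(1/n₁+1/n₂)) = √(0.216071·0.783929·0.000569486) = √(9.6462e-05) = 0.009822.
z = (0.228602 − 0.208342)/0.009822 = 0.020260/0.009822 = 2.0627.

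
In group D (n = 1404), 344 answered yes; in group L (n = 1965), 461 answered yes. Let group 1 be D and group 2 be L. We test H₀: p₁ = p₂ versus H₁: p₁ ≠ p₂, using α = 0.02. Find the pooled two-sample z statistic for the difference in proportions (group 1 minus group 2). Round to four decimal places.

z = 0.6985

p̂₁ = 344/1404 ≈ 0.2450142, p̂₂ = 461/1965 ≈ 0.2346056.
Pooled p̂ = (344+461)/(1404+1965) = 805/3369 = 0.2389433.
SE = √(p̂(1−p̂)(1/n₁+1/n₂)) = √(0.2389433·0.7610567·0.00122116) = √(0.000222067) = 0.0149019.
z = (0.2450142 − 0.2346056)/0.0149019 = 0.0104086/0.0149019 = 0.6985.
Two-sided p-value ≈ 2·Φ(−0.698) = 0.4849, so at α = 0.02 we fail to reject H₀.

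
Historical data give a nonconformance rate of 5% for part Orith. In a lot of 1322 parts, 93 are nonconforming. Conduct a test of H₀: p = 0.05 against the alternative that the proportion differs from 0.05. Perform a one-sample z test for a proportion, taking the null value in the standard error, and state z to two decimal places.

z = 3.39

p̂ = 93/1322 ≈ 0.070348.
Standard error under H₀: √(0.05×0.95/1322) = 0.005994.
z = (0.070348 − 0.05)/0.005994 = 0.020348/0.005994 = 3.39.
Two-sided p-value ≈ 2·Φ(−3.395) = 0.0007.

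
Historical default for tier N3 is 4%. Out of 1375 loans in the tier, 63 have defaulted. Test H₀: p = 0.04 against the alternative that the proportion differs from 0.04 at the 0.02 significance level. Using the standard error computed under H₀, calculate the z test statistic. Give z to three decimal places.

z = 1.101

p̂ = 63/1375 ≈ 0.045818.
Standard error under H₀: √(0.04×0.96/1375) = 0.005285.
z = (0.045818 − 0.04)/0.005285 = 0.005818/0.005285 = 1.101.
Two-sided p-value ≈ 2·Φ(−1.101) = 0.2709. With α = 0.02, fail to reject H₀.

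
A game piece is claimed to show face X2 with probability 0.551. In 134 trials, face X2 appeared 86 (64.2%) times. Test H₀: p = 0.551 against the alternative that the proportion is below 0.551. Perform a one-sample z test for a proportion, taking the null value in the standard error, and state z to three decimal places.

p̂ = 86/134 = 0.64179.
SE = √(p₀(1−p₀)/n) = √(0.2474/134) = 0.04297.
z = (0.64179 − 0.551)/0.04297 = 0.09079/0.04297 = 2.113.
p-value = P(Z < 2.113) ≈ 0.9827.

z = 2.113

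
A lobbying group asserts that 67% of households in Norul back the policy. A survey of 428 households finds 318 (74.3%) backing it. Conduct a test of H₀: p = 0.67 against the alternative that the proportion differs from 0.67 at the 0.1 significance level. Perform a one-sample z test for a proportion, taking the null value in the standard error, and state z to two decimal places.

p̂ = 318/428 = 0.74299.
Under H₀, SE = √(0.67·0.33/428) = √(0.000516589) = 0.02273.
z = (0.74299 − 0.67)/0.02273 = 0.07299/0.02273 = 3.21.
Two-sided p-value ≈ 2·Φ(−3.211) = 0.0013, so at α = 0.1 we reject H₀.

z = 3.21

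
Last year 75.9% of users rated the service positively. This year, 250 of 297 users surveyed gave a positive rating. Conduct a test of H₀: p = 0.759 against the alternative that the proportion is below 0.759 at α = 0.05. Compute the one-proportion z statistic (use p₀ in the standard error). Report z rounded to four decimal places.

z = 3.3344

p̂ = 250/297 ≈ 0.841751.
SE = √(p₀(1−p₀)/n) = √(0.18292/297) = 0.024817.
z = (0.841751 − 0.759)/0.024817 = 0.082751/0.024817 = 3.3344.
p-value = P(Z < 3.334) ≈ 0.9996. With α = 0.05, fail to reject H₀.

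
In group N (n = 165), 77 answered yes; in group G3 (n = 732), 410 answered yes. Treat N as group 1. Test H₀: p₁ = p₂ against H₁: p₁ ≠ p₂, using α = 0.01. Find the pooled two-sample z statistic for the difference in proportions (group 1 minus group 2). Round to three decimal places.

p̂₁ = 77/165 = 0.46667, p̂₂ = 410/732 = 0.56011.
Pooled p̂ = (77+410)/(165+732) = 487/897 = 0.54292.
SE = √(p̂(1−p̂)(1/n₁+1/n₂)) = √(0.54292·0.45708·0.00742673) = √(0.001843) = 0.04293.
z = (0.46667 − 0.56011)/0.04293 = -0.09344/0.04293 = -2.177.
Two-sided p-value ≈ 2·Φ(−2.177) = 0.0295, so at α = 0.01 we fail to reject H₀.

z = -2.177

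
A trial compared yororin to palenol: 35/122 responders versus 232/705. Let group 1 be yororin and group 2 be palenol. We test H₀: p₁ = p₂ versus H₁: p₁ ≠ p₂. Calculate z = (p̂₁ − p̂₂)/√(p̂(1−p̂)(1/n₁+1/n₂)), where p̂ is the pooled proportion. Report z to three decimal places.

z = -0.920

p̂₁ = 35/122 = 0.28689, p̂₂ = 232/705 = 0.32908.
Pooled p̂ = (35+232)/(122+705) = 267/827 = 0.32285.
SE = √(p̂(1−p̂)(1/n₁+1/n₂)) = √(0.32285·0.67715·0.00961516) = √(0.00210206) = 0.04585.
z = (0.28689 − 0.32908)/0.04585 = -0.04219/0.04585 = -0.920.
p-value = 2·P(Z > 0.920) ≈ 0.3574.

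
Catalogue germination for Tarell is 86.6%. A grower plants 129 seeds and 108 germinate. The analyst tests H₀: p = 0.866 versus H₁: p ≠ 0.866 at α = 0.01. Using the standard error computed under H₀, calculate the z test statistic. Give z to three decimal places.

z = -0.960

p̂ = 108/129 ≈ 0.83721.
Standard error under H₀: √(0.866×0.134/129) = 0.02999.
z = (0.83721 − 0.866)/0.02999 = -0.02879/0.02999 = -0.960.
Two-sided p-value ≈ 2·Φ(−0.960) = 0.3371; since p > α = 0.01, fail to reject H₀.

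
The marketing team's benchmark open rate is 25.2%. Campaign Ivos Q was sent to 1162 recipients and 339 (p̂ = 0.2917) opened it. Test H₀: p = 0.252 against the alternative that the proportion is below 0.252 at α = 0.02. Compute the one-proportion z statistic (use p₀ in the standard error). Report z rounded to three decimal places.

p̂ = 339/1162 ≈ 0.291738.
SE = √(p₀(1−p₀)/n) = √(0.1885/1162) = 0.012736.
z = (0.291738 − 0.252)/0.012736 = 0.039738/0.012736 = 3.120.
p-value = P(Z < 3.120) ≈ 0.9991, so at α = 0.02 we fail to reject H₀.

z = 3.120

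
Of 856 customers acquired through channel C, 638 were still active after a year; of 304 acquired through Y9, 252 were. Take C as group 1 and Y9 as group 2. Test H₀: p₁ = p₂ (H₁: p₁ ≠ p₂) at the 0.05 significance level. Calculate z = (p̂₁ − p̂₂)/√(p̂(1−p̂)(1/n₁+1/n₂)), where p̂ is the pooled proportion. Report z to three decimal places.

p̂₁ = 638/856 = 0.74533, p̂₂ = 252/304 = 0.82895.
Pooled p̂ = (638+252)/(856+304) = 890/1160 = 0.76724.
SE = √(p̂(1−p̂)(1/n₁+1/n₂)) = √(0.76724·0.23276·0.0044577) = √(0.000796065) = 0.02821.
z = (0.74533 − 0.82895)/0.02821 = -0.08362/0.02821 = -2.964.
p-value = 2·P(Z > 2.964) ≈ 0.0030; since p < α = 0.05, reject H₀.

z = -2.964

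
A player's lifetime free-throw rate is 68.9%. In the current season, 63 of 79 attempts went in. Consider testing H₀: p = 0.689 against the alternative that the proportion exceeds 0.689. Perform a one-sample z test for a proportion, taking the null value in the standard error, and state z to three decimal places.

p̂ = 63/79 ≈ 0.79747.
SE = √(p₀(1−p₀)/n) = √(0.21428/79) = 0.05208.
z = (0.79747 − 0.689)/0.05208 = 0.10847/0.05208 = 2.083.
p-value = P(Z > 2.083) ≈ 0.0186.

z = 2.083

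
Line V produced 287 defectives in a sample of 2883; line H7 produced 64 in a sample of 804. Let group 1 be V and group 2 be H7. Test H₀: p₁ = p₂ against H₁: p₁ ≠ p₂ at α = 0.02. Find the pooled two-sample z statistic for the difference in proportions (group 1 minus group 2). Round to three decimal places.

z = 1.704

p̂₁ = 287/2883 ≈ 0.09955, p̂₂ = 64/804 ≈ 0.07960.
Pooled p̂ = (287+64)/(2883+804) = 351/3687 = 0.09520.
SE = √(0.0861364 × 0.00159064) = 0.01171.
z = (0.09955 − 0.07960)/0.01171 = 0.01995/0.01171 = 1.704.
Two-sided p-value ≈ 2·Φ(−1.704) = 0.0884. With α = 0.02, fail to reject H₀.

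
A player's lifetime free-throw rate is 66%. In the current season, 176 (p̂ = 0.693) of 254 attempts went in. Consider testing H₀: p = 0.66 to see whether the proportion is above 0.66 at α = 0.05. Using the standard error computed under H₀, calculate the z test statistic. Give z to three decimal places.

z = 1.107

p̂ = 176/254 ≈ 0.69291.
Under H₀, SE = √(0.66·0.34/254) = √(0.000883465) = 0.02972.
z = (0.69291 − 0.66)/0.02972 = 0.03291/0.02972 = 1.107.
p-value = P(Z > 1.107) ≈ 0.1341. With α = 0.05, fail to reject H₀.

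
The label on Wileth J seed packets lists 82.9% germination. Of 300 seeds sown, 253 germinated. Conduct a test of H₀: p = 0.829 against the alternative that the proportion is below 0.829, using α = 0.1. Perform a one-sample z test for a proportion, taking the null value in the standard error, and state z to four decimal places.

z = 0.6594

p̂ = 253/300 = 0.843333.
Standard error under H₀: √(0.829×0.171/300) = 0.021738.
z = (0.843333 − 0.829)/0.021738 = 0.014333/0.021738 = 0.6594.
p-value = P(Z < 0.659) ≈ 0.7452; since p > α = 0.1, fail to reject H₀.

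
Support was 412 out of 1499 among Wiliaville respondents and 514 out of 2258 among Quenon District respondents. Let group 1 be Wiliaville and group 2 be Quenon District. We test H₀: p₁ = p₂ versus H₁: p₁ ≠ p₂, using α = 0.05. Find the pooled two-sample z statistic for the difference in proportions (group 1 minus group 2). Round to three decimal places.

z = 3.288

p̂₁ = 412/1499 ≈ 0.27485, p̂₂ = 514/2258 ≈ 0.22764.
Pooled p̂ = (412+514)/(1499+2258) = 926/3757 = 0.24647.
SE = √(0.185724 × 0.00110998) = 0.01436.
z = (0.27485 − 0.22764)/0.01436 = 0.04721/0.01436 = 3.288.
p-value = 2·P(Z > 3.288) ≈ 0.0010. With α = 0.05, reject H₀.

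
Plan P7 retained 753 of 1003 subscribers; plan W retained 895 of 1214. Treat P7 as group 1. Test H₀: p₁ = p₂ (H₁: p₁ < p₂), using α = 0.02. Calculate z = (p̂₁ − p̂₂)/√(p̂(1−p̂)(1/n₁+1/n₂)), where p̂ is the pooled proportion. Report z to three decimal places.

p̂₁ = 753/1003 ≈ 0.75075, p̂₂ = 895/1214 ≈ 0.73723.
Pooled p̂ = (753+895)/(1003+1214) = 1648/2217 = 0.74335.
SE = √(p̂(1−p̂)(1/n₁+1/n₂)) = √(0.74335·0.25665·0.00182073) = √(0.000347363) = 0.01864.
z = (0.75075 − 0.73723)/0.01864 = 0.01352/0.01864 = 0.725.
p-value = P(Z < 0.725) ≈ 0.7658; since p > α = 0.02, fail to reject H₀.

z = 0.725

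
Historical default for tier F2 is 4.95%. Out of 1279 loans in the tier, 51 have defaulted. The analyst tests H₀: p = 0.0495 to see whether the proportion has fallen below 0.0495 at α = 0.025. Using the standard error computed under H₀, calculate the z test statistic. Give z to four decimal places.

z = -1.5869

p̂ = 51/1279 ≈ 0.0398749.
SE = √(p₀(1−p₀)/n) = √(0.04705/1279) = 0.0060652.
z = (0.0398749 − 0.0495)/0.0060652 = -0.0096251/0.0060652 = -1.5869.
p-value = P(Z < -1.587) ≈ 0.0563; since p > α = 0.025, fail to reject H₀.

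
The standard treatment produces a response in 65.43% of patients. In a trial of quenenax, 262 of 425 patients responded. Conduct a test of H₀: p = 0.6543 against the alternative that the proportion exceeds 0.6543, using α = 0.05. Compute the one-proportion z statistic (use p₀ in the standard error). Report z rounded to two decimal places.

z = -1.64

p̂ = 262/425 = 0.6165.
Under H₀, SE = √(0.6543·0.3457/425) = √(0.000532215) = 0.0231.
z = (0.6165 − 0.6543)/0.0231 = -0.0378/0.0231 = -1.64.
p-value = P(Z > -1.640) ≈ 0.9495. With α = 0.05, fail to reject H₀.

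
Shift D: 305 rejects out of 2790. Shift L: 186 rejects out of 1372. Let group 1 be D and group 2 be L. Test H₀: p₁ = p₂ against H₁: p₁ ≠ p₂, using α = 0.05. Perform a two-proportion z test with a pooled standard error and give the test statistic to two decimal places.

p̂₁ = 305/2790 ≈ 0.10932, p̂₂ = 186/1372 ≈ 0.13557.
Pooled p̂ = (305+186)/(2790+1372) = 491/4162 = 0.11797.
SE = √(p̂(1−p̂)(1/n₁+1/n₂)) = √(0.11797·0.88203·0.00108729) = √(0.000113137) = 0.01064.
z = (0.10932 − 0.13557)/0.01064 = -0.02625/0.01064 = -2.47.
p-value = 2·P(Z > 2.468) ≈ 0.0136; since p < α = 0.05, reject H₀.

z = -2.47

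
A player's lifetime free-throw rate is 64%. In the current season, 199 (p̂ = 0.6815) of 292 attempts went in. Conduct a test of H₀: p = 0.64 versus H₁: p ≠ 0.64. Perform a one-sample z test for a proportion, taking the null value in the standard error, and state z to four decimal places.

z = 1.4776

p̂ = 199/292 ≈ 0.681507.
Under H₀, SE = √(0.64·0.36/292) = √(0.000789041) = 0.028090.
z = (0.681507 − 0.64)/0.028090 = 0.041507/0.028090 = 1.4776.
Two-sided p-value ≈ 2·Φ(−1.478) = 0.1395.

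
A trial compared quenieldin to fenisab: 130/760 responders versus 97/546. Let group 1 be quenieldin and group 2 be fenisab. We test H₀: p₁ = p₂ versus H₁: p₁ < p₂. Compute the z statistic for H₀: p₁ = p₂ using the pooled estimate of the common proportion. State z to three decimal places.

z = -0.311

p̂₁ = 130/760 = 0.17105, p̂₂ = 97/546 = 0.17766.
Pooled p̂ = (130+97)/(760+546) = 227/1306 = 0.17381.
SE = √(p̂(1−p̂)(1/n₁+1/n₂)) = √(0.17381·0.82619·0.00314729) = √(0.000451958) = 0.02126.
z = (0.17105 − 0.17766)/0.02126 = -0.00661/0.02126 = -0.311.
p-value = P(Z < -0.311) ≈ 0.3781.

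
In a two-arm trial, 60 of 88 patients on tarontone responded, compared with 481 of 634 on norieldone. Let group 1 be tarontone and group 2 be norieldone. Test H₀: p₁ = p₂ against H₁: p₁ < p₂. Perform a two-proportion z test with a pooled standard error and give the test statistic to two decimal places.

z = -1.56

p̂₁ = 60/88 = 0.6818, p̂₂ = 481/634 = 0.7587.
Pooled p̂ = (60+481)/(88+634) = 541/722 = 0.7493.
SE = √(0.187846 × 0.0129409) = 0.0493.
z = (0.6818 − 0.7587)/0.0493 = -0.0769/0.0493 = -1.56.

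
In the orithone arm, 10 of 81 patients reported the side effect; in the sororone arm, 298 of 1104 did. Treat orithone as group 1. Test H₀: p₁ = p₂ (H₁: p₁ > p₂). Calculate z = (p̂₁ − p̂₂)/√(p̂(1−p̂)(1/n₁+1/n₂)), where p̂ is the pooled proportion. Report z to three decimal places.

p̂₁ = 10/81 = 0.12346, p̂₂ = 298/1104 = 0.26993.
Pooled p̂ = (10+298)/(81+1104) = 308/1185 = 0.25992.
SE = √(0.192359 × 0.0132515) = 0.05049.
z = (0.12346 − 0.26993)/0.05049 = -0.14647/0.05049 = -2.901.

z = -2.901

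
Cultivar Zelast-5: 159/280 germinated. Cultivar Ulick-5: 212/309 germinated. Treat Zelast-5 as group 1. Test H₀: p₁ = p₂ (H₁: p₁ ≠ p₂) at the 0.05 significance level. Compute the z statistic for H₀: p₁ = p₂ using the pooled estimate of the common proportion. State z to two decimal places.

p̂₁ = 159/280 ≈ 0.5679, p̂₂ = 212/309 ≈ 0.6861.
Pooled p̂ = (159+212)/(280+309) = 371/589 = 0.6299.
SE = √(0.233131 × 0.00680767) = 0.0398.
z = (0.5679 − 0.6861)/0.0398 = -0.1182/0.0398 = -2.97.
p-value = 2·P(Z > 2.968) ≈ 0.0030; since p < α = 0.05, reject H₀.

z = -2.97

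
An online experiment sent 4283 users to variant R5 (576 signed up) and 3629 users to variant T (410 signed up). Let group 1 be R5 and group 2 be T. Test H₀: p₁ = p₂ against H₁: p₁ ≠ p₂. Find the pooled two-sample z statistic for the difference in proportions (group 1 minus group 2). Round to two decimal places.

z = 2.89

p̂₁ = 576/4283 ≈ 0.13449, p̂₂ = 410/3629 ≈ 0.11298.
Pooled p̂ = (576+410)/(4283+3629) = 986/7912 = 0.12462.
SE = √(0.10909 × 0.000509039) = 0.00745.
z = (0.13449 − 0.11298)/0.00745 = 0.02151/0.00745 = 2.89.
p-value = 2·P(Z > 2.886) ≈ 0.0039.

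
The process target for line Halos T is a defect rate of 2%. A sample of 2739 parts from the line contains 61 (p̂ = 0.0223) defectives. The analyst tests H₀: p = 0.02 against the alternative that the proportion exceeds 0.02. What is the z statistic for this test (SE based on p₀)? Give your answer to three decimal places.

z = 0.849

p̂ = 61/2739 ≈ 0.022271.
SE = √(p₀(1−p₀)/n) = √(0.0196/2739) = 0.002675.
z = (0.022271 − 0.02)/0.002675 = 0.002271/0.002675 = 0.849.
p-value = P(Z > 0.849) ≈ 0.1980.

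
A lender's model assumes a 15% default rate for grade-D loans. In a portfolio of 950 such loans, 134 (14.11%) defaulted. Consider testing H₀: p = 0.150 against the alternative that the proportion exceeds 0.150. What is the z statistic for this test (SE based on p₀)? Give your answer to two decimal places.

z = -0.77

p̂ = 134/950 ≈ 0.1411.
Standard error under H₀: √(0.15×0.85/950) = 0.0116.
z = (0.1411 − 0.15)/0.0116 = -0.0089/0.0116 = -0.77.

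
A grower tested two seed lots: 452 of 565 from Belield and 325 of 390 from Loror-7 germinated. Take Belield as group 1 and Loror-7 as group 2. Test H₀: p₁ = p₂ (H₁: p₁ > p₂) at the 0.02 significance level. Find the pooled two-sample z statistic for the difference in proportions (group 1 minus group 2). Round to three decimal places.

z = -1.300

p̂₁ = 452/565 ≈ 0.80000, p̂₂ = 325/390 ≈ 0.83333.
Pooled p̂ = (452+325)/(565+390) = 777/955 = 0.81361.
SE = √(p̂(1−p̂)(1/n₁+1/n₂)) = √(0.81361·0.18639·0.00433401) = √(0.000657241) = 0.02564.
z = (0.80000 − 0.83333)/0.02564 = -0.03333/0.02564 = -1.300.
p-value = P(Z > -1.300) ≈ 0.9032. With α = 0.02, fail to reject H₀.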